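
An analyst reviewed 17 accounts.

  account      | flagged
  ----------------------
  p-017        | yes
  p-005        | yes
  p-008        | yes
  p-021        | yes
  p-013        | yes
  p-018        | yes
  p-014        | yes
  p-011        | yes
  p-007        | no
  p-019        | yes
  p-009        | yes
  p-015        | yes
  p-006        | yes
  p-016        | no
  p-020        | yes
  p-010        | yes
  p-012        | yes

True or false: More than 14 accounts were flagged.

The determiner here denotes the relation: |A ∩ B| > 14.
|A| = 17, |A ∩ B| = 15, |A ∖ B| = 2.
|A ∩ B| = 15, so the statement is true.

True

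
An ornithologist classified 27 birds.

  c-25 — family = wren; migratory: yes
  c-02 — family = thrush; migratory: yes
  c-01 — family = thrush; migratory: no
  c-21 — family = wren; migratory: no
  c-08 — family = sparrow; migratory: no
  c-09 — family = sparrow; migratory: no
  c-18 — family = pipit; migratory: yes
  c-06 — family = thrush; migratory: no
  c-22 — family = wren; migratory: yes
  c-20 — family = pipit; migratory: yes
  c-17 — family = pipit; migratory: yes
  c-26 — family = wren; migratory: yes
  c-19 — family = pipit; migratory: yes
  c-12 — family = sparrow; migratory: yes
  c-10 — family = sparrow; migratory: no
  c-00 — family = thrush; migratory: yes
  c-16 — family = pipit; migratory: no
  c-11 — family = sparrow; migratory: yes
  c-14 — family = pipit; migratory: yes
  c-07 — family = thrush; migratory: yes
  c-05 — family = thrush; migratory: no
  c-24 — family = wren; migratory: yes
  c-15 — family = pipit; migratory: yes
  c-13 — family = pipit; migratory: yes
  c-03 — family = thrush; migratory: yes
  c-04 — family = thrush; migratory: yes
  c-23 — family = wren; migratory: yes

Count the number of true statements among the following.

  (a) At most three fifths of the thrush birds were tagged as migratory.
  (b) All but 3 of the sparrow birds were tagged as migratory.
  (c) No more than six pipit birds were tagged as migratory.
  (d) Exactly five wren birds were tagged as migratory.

(a) thrush: |A| = 8, |A ∩ B| = 5; needs |A ∩ B| / |A| ≤ 3/5 — false.
(b) sparrow: |A| = 5, |A ∩ B| = 2; needs |A ∖ B| = 3 — true.
(c) pipit: |A| = 8, |A ∩ B| = 7; needs |A ∩ B| ≤ 6 — false.
(d) wren: |A| = 6, |A ∩ B| = 5; needs |A ∩ B| = 5 — true.

2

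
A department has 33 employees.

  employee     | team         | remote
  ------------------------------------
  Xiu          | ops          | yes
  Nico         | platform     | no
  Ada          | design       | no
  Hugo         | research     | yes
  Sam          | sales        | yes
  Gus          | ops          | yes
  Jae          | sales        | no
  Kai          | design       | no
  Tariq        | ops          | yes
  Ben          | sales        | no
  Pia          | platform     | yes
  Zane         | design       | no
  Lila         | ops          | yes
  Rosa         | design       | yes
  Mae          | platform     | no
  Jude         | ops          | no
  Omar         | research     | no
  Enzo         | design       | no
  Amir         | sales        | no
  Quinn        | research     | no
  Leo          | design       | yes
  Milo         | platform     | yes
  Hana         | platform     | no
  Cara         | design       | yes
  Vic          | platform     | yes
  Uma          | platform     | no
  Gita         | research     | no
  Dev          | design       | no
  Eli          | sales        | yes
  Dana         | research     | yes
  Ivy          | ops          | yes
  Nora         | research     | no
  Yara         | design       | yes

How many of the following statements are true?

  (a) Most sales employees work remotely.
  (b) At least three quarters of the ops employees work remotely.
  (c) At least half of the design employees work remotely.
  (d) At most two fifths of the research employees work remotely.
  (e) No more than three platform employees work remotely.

(a) sales: |A| = 5, |A ∩ B| = 2; needs |A ∩ B| > |A ∖ B| — false.
(b) ops: |A| = 6, |A ∩ B| = 5; needs |A ∩ B| / |A| ≥ 3/4 — true.
(c) design: |A| = 9, |A ∩ B| = 4; needs |A ∩ B| ≥ |A ∖ B| — false.
(d) research: |A| = 6, |A ∩ B| = 2; needs |A ∩ B| / |A| ≤ 2/5 — true.
(e) platform: |A| = 7, |A ∩ B| = 3; needs |A ∩ B| ≤ 3 — true.

3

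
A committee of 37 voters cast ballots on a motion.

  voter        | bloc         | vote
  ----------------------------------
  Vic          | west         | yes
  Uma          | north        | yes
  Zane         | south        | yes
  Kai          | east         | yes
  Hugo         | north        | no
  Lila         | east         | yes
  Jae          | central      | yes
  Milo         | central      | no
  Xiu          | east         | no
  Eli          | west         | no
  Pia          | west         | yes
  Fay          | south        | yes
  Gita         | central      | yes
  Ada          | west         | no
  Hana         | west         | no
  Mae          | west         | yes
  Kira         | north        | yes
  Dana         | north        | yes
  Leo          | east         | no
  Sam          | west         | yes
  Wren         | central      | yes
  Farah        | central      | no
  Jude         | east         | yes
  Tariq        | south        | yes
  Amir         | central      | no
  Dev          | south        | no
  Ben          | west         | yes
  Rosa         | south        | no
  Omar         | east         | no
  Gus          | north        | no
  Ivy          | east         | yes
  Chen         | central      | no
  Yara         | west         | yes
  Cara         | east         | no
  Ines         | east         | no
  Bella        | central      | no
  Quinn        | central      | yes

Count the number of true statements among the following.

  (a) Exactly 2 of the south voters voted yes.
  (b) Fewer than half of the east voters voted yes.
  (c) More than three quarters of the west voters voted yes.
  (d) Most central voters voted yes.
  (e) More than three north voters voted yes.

(a) south: |A| = 5, |A ∩ B| = 3; needs |A ∩ B| = 2 — false.
(b) east: |A| = 9, |A ∩ B| = 4; needs |A ∩ B| < |A ∖ B| — true.
(c) west: |A| = 9, |A ∩ B| = 6; needs |A ∩ B| / |A| > 3/4 — false.
(d) central: |A| = 9, |A ∩ B| = 4; needs |A ∩ B| > |A ∖ B| — false.
(e) north: |A| = 5, |A ∩ B| = 3; needs |A ∩ B| > 3 — false.

1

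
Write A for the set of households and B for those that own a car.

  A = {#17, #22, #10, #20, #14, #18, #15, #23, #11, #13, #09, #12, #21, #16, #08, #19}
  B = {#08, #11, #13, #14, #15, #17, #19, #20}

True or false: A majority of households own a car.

The determiner here denotes the relation: |A ∩ B| > |A ∖ B|.
|A| = 16, |A ∩ B| = 8, |A ∖ B| = 8.
8 = 8, so the statement is false.

False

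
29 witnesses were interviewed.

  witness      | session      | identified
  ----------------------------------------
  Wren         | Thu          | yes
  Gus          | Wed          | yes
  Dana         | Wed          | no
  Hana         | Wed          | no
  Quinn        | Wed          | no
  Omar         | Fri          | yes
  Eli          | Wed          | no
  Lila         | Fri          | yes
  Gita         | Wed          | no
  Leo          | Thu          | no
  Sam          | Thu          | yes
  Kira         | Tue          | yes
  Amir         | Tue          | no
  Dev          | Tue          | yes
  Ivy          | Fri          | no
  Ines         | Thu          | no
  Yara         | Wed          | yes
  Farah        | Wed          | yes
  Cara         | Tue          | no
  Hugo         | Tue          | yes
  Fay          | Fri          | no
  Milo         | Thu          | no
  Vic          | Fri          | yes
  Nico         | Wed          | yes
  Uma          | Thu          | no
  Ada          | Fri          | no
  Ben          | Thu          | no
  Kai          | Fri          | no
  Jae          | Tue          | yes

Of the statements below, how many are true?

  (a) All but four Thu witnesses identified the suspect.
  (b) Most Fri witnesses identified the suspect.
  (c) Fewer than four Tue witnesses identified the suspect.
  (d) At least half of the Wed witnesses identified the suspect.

(a) Thu: |A| = 7, |A ∩ B| = 2; needs |A ∖ B| = 4 — false.
(b) Fri: |A| = 7, |A ∩ B| = 3; needs |A ∩ B| > |A ∖ B| — false.
(c) Tue: |A| = 6, |A ∩ B| = 4; needs |A ∩ B| < 4 — false.
(d) Wed: |A| = 9, |A ∩ B| = 4; needs |A ∩ B| ≥ |A ∖ B| — false.

0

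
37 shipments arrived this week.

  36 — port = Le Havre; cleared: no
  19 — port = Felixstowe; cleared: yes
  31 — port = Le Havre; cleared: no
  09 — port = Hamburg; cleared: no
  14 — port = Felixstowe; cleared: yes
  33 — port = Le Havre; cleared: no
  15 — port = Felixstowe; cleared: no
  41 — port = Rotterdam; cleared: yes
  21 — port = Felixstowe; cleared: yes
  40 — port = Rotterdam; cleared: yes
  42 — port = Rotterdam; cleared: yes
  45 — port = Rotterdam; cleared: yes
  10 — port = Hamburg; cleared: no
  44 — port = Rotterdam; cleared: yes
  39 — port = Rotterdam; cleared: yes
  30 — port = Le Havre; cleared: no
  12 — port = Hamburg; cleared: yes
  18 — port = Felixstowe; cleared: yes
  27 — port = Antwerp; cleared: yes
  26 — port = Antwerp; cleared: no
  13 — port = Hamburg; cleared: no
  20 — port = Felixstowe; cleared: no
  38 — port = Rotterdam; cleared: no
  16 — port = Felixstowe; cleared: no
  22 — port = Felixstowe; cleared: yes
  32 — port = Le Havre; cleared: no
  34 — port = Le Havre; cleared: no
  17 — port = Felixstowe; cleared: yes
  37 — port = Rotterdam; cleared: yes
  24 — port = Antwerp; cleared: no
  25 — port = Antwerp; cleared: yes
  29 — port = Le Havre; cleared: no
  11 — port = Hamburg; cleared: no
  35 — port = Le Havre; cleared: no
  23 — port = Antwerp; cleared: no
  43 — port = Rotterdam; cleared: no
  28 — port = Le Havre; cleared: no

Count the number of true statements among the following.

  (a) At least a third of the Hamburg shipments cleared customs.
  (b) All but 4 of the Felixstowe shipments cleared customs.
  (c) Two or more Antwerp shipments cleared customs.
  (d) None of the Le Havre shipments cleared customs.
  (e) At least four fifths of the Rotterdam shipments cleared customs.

(a) Hamburg: |A| = 5, |A ∩ B| = 1; needs |A ∩ B| / |A| ≥ 1/3 — false.
(b) Felixstowe: |A| = 9, |A ∩ B| = 6; needs |A ∖ B| = 4 — false.
(c) Antwerp: |A| = 5, |A ∩ B| = 2; needs |A ∩ B| ≥ 2 — true.
(d) Le Havre: |A| = 9, |A ∩ B| = 0; needs A ∩ B = ∅ (|A ∩ B| = 0) — true.
(e) Rotterdam: |A| = 9, |A ∩ B| = 7; needs |A ∩ B| / |A| ≥ 4/5 — false.

2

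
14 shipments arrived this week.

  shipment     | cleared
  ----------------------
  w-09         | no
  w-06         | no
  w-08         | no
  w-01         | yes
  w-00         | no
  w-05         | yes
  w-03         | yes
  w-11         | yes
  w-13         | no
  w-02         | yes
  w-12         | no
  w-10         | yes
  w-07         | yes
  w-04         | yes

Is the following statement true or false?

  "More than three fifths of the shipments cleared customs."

False

'More than three fifths of the shipments cleared customs' holds iff |A ∩ B| / |A| > 3/5.
A (the restrictor) = {w-09, w-06, w-08, w-01, w-00, w-05, w-03, w-11, w-13, w-02, w-12, w-10, w-07, w-04}, |A| = 14.
A ∩ B = {w-01, w-05, w-03, w-11, w-02, w-10, w-07, w-04}, so |A ∩ B| = 8.
A ∖ B = {w-09, w-06, w-08, w-00, w-13, w-12}, so |A ∖ B| = 6.
|A ∩ B|/|A| = 8/14, so the statement is false.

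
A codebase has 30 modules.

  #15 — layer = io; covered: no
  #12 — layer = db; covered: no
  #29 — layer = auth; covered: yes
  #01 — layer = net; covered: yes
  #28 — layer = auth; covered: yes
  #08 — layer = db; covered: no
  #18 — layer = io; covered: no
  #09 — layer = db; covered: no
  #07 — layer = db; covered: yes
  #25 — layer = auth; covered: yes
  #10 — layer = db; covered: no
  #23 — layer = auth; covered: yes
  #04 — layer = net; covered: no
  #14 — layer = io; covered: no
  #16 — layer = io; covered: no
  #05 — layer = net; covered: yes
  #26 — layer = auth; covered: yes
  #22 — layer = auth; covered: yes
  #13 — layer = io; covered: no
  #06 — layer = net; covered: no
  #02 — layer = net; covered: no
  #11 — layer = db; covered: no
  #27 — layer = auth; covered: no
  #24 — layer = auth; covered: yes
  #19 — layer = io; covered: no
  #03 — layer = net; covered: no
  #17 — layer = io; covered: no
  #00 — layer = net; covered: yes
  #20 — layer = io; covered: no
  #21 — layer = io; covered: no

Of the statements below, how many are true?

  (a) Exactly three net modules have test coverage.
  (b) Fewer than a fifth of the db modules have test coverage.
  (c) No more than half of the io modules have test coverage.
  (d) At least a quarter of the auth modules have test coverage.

4

(a) net: |A| = 7, |A ∩ B| = 3; needs |A ∩ B| = 3 — true.
(b) db: |A| = 6, |A ∩ B| = 1; needs |A ∩ B| / |A| < 1/5 — true.
(c) io: |A| = 9, |A ∩ B| = 0; needs |A ∩ B| ≤ |A ∖ B| — true.
(d) auth: |A| = 8, |A ∩ B| = 7; needs |A ∩ B| / |A| ≥ 1/4 — true.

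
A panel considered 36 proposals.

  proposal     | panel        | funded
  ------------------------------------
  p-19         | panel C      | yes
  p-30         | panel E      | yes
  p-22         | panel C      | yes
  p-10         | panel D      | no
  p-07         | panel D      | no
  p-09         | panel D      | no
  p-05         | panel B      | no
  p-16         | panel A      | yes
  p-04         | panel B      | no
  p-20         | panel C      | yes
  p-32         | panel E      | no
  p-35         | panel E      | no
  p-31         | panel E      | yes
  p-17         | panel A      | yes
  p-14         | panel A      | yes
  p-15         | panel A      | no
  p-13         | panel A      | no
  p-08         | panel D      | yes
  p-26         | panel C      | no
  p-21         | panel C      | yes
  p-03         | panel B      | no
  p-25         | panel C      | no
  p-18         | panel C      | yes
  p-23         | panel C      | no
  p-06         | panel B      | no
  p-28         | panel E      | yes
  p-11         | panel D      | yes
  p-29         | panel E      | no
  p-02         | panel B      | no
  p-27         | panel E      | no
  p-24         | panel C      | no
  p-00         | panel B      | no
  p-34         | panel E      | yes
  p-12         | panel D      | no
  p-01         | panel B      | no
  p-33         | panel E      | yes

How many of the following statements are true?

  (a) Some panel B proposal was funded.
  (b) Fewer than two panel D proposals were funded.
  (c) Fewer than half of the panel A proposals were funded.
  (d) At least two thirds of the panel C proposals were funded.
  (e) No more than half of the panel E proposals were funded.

0

(a) panel B: |A| = 7, |A ∩ B| = 0; needs A ∩ B ≠ ∅ (|A ∩ B| ≥ 1) — false.
(b) panel D: |A| = 6, |A ∩ B| = 2; needs |A ∩ B| < 2 — false.
(c) panel A: |A| = 5, |A ∩ B| = 3; needs |A ∩ B| < |A ∖ B| — false.
(d) panel C: |A| = 9, |A ∩ B| = 5; needs |A ∩ B| / |A| ≥ 2/3 — false.
(e) panel E: |A| = 9, |A ∩ B| = 5; needs |A ∩ B| ≤ |A ∖ B| — false.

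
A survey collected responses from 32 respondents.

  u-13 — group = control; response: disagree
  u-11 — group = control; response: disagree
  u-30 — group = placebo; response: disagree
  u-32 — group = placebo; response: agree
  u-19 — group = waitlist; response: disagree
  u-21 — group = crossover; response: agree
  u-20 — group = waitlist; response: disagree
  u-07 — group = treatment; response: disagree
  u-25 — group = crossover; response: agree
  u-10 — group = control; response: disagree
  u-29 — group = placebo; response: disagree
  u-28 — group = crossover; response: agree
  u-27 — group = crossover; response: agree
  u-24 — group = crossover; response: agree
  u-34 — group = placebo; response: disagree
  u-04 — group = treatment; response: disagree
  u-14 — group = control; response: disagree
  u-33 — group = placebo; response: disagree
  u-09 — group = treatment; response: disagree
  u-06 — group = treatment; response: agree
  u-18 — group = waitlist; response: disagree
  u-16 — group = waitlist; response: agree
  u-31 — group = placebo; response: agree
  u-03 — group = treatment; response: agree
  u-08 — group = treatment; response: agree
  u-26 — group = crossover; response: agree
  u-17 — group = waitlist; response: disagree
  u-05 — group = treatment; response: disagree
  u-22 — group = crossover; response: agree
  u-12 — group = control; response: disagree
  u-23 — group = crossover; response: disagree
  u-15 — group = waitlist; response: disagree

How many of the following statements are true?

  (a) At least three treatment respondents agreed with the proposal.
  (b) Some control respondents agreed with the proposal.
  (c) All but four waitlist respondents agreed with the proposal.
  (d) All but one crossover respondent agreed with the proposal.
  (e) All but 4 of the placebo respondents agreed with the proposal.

3

(a) treatment: |A| = 7, |A ∩ B| = 3; needs |A ∩ B| ≥ 3 — true.
(b) control: |A| = 5, |A ∩ B| = 0; needs A ∩ B ≠ ∅ (|A ∩ B| ≥ 1) — false.
(c) waitlist: |A| = 6, |A ∩ B| = 1; needs |A ∖ B| = 4 — false.
(d) crossover: |A| = 8, |A ∩ B| = 7; needs |A ∖ B| = 1 — true.
(e) placebo: |A| = 6, |A ∩ B| = 2; needs |A ∖ B| = 4 — true.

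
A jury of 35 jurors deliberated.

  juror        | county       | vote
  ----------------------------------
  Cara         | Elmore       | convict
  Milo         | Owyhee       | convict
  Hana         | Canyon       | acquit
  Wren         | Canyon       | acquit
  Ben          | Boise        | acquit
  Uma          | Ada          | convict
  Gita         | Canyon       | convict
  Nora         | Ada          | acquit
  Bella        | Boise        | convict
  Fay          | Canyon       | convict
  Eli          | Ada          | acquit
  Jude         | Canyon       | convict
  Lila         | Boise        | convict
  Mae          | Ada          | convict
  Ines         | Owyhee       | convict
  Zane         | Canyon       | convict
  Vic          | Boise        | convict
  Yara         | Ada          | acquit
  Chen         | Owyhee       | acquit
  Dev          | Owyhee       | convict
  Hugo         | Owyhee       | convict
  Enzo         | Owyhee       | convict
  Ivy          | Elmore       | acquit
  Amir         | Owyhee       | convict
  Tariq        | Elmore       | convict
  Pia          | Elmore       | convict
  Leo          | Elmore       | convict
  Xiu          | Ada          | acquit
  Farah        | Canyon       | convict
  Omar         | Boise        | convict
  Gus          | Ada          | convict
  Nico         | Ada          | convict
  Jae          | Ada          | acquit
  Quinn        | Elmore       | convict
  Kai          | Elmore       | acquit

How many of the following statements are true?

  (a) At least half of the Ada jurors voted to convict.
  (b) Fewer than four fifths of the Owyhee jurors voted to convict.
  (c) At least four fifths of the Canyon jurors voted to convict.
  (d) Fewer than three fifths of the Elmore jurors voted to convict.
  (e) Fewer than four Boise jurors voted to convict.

(a) Ada: |A| = 9, |A ∩ B| = 4; needs |A ∩ B| ≥ |A ∖ B| — false.
(b) Owyhee: |A| = 7, |A ∩ B| = 6; needs |A ∩ B| / |A| < 4/5 — false.
(c) Canyon: |A| = 7, |A ∩ B| = 5; needs |A ∩ B| / |A| ≥ 4/5 — false.
(d) Elmore: |A| = 7, |A ∩ B| = 5; needs |A ∩ B| / |A| < 3/5 — false.
(e) Boise: |A| = 5, |A ∩ B| = 4; needs |A ∩ B| < 4 — false.

0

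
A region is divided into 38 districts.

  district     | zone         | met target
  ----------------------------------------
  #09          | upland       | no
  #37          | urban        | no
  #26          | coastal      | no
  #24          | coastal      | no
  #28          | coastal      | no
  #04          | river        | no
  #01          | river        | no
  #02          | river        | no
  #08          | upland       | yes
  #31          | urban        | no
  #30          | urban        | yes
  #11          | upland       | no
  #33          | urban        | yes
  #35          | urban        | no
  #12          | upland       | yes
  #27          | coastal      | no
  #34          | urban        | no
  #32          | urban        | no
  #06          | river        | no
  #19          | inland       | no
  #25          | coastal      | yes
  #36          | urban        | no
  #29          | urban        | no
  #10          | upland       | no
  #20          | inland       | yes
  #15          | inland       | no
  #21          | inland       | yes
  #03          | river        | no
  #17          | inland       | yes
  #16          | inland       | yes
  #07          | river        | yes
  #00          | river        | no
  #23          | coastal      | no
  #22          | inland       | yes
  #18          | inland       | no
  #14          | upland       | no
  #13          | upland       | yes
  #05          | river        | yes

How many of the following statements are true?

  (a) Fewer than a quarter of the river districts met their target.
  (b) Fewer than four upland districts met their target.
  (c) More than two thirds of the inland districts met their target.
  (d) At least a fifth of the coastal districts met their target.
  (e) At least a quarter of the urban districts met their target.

1

(a) river: |A| = 8, |A ∩ B| = 2; needs |A ∩ B| / |A| < 1/4 — false.
(b) upland: |A| = 7, |A ∩ B| = 3; needs |A ∩ B| < 4 — true.
(c) inland: |A| = 8, |A ∩ B| = 5; needs |A ∩ B| / |A| > 2/3 — false.
(d) coastal: |A| = 6, |A ∩ B| = 1; needs |A ∩ B| / |A| ≥ 1/5 — false.
(e) urban: |A| = 9, |A ∩ B| = 2; needs |A ∩ B| / |A| ≥ 1/4 — false.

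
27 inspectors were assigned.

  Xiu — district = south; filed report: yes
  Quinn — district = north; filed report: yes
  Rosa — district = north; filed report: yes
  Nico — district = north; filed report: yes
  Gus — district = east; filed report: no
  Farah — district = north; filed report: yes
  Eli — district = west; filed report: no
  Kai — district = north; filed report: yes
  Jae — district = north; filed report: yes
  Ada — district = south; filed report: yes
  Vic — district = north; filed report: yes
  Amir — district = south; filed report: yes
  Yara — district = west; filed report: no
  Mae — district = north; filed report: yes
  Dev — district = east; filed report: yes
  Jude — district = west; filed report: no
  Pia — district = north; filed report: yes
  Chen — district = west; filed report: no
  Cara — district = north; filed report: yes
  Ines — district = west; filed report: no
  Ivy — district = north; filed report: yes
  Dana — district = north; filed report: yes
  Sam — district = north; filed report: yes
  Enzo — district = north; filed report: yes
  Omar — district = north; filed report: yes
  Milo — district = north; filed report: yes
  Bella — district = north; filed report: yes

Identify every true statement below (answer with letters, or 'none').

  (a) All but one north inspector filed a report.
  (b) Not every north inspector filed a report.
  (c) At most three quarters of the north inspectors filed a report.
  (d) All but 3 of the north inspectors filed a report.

|A| = 17, |A ∩ B| = 17, |A ∖ B| = 0.
(a) |A ∖ B| = 1: fails.
(b) A ⊄ B (|A ∖ B| ≥ 1): fails.
(c) |A ∩ B| / |A| ≤ 3/4: fails.
(d) |A ∖ B| = 3: fails.

none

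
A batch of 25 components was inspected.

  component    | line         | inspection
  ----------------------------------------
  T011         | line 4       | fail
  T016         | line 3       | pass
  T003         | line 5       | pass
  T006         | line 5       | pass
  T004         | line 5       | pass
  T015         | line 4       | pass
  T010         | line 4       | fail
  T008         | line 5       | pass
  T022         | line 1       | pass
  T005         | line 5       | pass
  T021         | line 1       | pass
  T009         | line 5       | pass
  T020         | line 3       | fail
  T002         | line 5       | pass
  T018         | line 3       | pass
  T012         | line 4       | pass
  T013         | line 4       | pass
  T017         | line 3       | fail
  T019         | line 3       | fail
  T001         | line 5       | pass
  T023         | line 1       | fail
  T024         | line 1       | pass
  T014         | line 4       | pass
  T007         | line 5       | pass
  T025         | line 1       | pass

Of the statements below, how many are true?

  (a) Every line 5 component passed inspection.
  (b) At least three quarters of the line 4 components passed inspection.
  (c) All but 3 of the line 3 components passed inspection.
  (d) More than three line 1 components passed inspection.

3

(a) line 5: |A| = 9, |A ∩ B| = 9; needs A ⊆ B, i.e. every element of A is in B (|A ∖ B| = 0) — true.
(b) line 4: |A| = 6, |A ∩ B| = 4; needs |A ∩ B| / |A| ≥ 3/4 — false.
(c) line 3: |A| = 5, |A ∩ B| = 2; needs |A ∖ B| = 3 — true.
(d) line 1: |A| = 5, |A ∩ B| = 4; needs |A ∩ B| > 3 — true.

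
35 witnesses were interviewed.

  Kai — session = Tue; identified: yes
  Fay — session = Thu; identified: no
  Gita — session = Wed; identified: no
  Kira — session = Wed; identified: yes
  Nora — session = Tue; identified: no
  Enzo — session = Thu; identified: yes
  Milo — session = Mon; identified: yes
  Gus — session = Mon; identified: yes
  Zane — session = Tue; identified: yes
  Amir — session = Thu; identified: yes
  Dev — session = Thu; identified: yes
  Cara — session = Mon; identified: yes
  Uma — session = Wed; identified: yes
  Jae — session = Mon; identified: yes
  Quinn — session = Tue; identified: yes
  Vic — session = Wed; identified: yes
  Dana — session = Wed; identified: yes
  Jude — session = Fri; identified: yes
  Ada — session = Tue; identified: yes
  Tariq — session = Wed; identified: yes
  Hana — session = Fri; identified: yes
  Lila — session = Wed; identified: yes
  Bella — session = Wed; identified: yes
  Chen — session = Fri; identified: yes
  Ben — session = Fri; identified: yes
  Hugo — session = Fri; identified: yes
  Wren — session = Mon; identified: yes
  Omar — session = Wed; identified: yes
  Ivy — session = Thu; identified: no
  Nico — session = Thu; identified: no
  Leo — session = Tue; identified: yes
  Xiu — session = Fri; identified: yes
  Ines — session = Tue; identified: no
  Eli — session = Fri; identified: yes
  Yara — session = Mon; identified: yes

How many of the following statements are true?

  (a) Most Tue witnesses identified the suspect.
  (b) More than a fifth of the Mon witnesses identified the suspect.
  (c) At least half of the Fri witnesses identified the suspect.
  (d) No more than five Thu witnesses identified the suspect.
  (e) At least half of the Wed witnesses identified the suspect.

5

(a) Tue: |A| = 7, |A ∩ B| = 5; needs |A ∩ B| > |A ∖ B| — true.
(b) Mon: |A| = 6, |A ∩ B| = 6; needs |A ∩ B| / |A| > 1/5 — true.
(c) Fri: |A| = 7, |A ∩ B| = 7; needs |A ∩ B| ≥ |A ∖ B| — true.
(d) Thu: |A| = 6, |A ∩ B| = 3; needs |A ∩ B| ≤ 5 — true.
(e) Wed: |A| = 9, |A ∩ B| = 8; needs |A ∩ B| ≥ |A ∖ B| — true.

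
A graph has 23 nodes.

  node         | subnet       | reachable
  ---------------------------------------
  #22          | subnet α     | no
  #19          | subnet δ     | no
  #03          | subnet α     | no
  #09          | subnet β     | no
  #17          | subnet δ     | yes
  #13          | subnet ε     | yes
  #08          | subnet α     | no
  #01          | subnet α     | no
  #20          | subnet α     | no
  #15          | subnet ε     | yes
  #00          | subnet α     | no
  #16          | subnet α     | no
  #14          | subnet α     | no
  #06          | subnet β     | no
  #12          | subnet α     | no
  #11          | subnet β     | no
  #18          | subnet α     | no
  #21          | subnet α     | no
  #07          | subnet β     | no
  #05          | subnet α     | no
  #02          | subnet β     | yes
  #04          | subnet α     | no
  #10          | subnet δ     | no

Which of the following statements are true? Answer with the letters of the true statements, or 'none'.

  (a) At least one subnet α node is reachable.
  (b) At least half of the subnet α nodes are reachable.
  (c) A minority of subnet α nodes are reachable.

|A| = 13, |A ∩ B| = 0, |A ∖ B| = 13.
(a) A ∩ B ≠ ∅ (|A ∩ B| ≥ 1): fails.
(b) |A ∩ B| ≥ |A ∖ B|: fails.
(c) |A ∩ B| < |A ∖ B|: holds.

(c)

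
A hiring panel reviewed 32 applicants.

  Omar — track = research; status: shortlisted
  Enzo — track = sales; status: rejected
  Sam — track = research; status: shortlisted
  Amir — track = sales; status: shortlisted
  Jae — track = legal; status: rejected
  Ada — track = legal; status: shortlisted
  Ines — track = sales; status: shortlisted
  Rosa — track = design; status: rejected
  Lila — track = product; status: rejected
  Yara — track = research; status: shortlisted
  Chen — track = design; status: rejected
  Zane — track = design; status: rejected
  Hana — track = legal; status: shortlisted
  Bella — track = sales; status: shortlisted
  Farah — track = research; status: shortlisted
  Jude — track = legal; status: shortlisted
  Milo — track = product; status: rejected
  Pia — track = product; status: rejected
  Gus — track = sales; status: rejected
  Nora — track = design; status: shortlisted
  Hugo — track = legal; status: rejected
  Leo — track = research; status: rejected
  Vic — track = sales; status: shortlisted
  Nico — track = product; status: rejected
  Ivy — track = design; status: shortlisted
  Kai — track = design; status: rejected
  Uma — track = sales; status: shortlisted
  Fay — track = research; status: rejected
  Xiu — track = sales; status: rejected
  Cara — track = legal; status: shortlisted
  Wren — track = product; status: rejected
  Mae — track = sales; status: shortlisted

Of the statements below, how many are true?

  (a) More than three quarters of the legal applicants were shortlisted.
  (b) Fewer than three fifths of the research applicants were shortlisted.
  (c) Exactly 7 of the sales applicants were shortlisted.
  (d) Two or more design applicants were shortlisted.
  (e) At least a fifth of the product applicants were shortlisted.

1

(a) legal: |A| = 6, |A ∩ B| = 4; needs |A ∩ B| / |A| > 3/4 — false.
(b) research: |A| = 6, |A ∩ B| = 4; needs |A ∩ B| / |A| < 3/5 — false.
(c) sales: |A| = 9, |A ∩ B| = 6; needs |A ∩ B| = 7 — false.
(d) design: |A| = 6, |A ∩ B| = 2; needs |A ∩ B| ≥ 2 — true.
(e) product: |A| = 5, |A ∩ B| = 0; needs |A ∩ B| / |A| ≥ 1/5 — false.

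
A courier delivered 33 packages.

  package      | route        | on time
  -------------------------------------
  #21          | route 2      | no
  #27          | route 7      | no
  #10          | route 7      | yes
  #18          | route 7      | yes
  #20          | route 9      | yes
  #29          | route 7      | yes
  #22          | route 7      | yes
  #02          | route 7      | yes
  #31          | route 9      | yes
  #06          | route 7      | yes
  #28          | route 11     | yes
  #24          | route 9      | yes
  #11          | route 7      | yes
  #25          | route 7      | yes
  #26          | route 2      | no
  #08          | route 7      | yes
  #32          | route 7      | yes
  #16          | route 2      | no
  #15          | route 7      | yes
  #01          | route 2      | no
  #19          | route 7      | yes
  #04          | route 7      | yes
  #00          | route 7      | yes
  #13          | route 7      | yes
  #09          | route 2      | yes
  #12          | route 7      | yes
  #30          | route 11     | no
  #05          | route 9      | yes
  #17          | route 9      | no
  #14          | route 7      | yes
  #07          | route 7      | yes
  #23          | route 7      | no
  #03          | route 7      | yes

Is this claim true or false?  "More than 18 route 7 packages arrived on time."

'More than 18 route 7 packages arrived on time' holds iff |A ∩ B| > 18.
|A| = 21, |A ∩ B| = 19, |A ∖ B| = 2.
|A ∩ B| = 19, so the statement is true.

True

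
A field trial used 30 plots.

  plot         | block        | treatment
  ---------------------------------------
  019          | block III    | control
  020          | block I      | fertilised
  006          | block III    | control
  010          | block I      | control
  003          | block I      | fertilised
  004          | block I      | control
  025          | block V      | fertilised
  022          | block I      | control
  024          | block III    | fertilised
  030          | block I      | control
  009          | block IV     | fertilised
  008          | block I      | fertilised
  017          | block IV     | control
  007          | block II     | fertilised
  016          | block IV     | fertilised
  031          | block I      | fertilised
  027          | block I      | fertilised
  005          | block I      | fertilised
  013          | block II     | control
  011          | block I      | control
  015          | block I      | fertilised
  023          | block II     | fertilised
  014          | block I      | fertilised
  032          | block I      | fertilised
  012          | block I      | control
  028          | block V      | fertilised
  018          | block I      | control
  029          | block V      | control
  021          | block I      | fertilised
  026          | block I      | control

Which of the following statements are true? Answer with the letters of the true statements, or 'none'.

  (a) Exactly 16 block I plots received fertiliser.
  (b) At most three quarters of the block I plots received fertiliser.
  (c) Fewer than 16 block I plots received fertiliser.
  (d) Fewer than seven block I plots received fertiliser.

(b), (c)

|A| = 18, |A ∩ B| = 10, |A ∖ B| = 8.
(a) |A ∩ B| = 16: fails.
(b) |A ∩ B| / |A| ≤ 3/4: holds.
(c) |A ∩ B| < 16: holds.
(d) |A ∩ B| < 7: fails.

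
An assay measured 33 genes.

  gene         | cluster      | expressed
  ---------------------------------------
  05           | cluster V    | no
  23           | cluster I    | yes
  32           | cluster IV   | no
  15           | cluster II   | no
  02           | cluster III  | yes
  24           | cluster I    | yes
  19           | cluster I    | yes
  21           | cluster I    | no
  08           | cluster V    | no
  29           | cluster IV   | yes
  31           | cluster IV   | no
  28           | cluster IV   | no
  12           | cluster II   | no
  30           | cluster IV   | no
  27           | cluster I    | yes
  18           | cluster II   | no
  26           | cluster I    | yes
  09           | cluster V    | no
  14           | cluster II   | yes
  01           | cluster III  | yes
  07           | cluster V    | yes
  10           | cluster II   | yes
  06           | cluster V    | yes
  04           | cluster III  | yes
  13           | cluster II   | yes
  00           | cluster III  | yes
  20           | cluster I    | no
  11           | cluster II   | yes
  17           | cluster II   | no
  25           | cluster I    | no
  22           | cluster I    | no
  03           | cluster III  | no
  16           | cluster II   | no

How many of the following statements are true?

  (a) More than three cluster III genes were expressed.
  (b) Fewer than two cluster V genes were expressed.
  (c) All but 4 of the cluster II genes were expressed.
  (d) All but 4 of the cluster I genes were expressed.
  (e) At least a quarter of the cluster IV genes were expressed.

2

(a) cluster III: |A| = 5, |A ∩ B| = 4; needs |A ∩ B| > 3 — true.
(b) cluster V: |A| = 5, |A ∩ B| = 2; needs |A ∩ B| < 2 — false.
(c) cluster II: |A| = 9, |A ∩ B| = 4; needs |A ∖ B| = 4 — false.
(d) cluster I: |A| = 9, |A ∩ B| = 5; needs |A ∖ B| = 4 — true.
(e) cluster IV: |A| = 5, |A ∩ B| = 1; needs |A ∩ B| / |A| ≥ 1/4 — false.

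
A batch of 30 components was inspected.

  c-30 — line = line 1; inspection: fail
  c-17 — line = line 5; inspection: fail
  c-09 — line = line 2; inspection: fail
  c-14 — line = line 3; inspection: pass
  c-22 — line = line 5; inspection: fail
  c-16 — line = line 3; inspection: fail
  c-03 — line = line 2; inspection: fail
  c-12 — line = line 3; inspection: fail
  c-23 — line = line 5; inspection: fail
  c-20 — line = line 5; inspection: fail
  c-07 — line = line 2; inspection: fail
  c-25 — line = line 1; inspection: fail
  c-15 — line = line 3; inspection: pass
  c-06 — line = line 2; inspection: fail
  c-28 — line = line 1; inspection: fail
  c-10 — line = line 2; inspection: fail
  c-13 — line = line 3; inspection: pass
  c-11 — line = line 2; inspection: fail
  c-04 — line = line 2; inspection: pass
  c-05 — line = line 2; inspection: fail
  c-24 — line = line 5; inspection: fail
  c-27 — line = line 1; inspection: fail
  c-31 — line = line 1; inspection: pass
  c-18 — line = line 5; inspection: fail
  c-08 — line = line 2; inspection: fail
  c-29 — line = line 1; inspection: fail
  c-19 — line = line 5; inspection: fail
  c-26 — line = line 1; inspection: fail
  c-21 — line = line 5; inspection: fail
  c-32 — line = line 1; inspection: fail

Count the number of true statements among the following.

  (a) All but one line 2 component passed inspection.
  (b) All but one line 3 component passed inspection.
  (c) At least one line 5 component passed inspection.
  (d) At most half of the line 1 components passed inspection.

1

(a) line 2: |A| = 9, |A ∩ B| = 1; needs |A ∖ B| = 1 — false.
(b) line 3: |A| = 5, |A ∩ B| = 3; needs |A ∖ B| = 1 — false.
(c) line 5: |A| = 8, |A ∩ B| = 0; needs A ∩ B ≠ ∅ (|A ∩ B| ≥ 1) — false.
(d) line 1: |A| = 8, |A ∩ B| = 1; needs |A ∩ B| ≤ |A ∖ B| — true.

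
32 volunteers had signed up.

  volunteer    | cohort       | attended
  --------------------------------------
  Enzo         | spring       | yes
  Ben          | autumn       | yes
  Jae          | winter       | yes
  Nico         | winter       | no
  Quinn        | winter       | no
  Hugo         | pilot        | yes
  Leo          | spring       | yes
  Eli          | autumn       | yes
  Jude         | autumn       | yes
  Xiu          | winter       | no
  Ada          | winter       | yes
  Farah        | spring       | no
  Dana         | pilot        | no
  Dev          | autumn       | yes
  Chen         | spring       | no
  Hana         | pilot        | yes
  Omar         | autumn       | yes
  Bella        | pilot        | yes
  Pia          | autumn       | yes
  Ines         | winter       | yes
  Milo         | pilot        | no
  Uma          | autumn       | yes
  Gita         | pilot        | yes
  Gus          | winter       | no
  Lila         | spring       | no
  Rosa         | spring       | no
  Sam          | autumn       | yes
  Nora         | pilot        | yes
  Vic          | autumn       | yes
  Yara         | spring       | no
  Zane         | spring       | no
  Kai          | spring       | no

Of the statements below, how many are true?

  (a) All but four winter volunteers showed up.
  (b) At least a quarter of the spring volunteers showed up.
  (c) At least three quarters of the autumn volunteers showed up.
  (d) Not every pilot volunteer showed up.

3

(a) winter: |A| = 7, |A ∩ B| = 3; needs |A ∖ B| = 4 — true.
(b) spring: |A| = 9, |A ∩ B| = 2; needs |A ∩ B| / |A| ≥ 1/4 — false.
(c) autumn: |A| = 9, |A ∩ B| = 9; needs |A ∩ B| / |A| ≥ 3/4 — true.
(d) pilot: |A| = 7, |A ∩ B| = 5; needs A ⊄ B (|A ∖ B| ≥ 1) — true.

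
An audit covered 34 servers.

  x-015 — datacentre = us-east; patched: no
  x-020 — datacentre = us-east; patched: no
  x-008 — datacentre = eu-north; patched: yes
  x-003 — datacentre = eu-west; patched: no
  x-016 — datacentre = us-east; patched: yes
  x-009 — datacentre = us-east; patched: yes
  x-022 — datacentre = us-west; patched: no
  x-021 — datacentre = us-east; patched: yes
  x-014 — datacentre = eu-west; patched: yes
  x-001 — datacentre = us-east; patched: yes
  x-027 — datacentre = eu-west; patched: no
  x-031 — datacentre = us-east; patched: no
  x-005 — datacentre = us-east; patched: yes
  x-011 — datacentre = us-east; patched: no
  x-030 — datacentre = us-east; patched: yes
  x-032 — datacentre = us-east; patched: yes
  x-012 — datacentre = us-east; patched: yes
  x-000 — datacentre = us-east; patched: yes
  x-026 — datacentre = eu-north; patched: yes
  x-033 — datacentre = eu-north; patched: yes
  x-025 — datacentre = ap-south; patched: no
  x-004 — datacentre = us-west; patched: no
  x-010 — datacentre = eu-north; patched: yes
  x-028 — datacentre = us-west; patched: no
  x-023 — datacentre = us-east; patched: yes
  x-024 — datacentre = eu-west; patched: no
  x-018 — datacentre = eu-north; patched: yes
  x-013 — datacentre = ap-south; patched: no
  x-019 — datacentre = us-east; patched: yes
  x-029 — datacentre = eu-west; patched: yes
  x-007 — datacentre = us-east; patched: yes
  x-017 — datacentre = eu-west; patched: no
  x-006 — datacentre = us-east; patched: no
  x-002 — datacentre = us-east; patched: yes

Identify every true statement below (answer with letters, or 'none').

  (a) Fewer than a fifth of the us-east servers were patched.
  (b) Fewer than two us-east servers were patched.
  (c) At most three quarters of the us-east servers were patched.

(c)

|A| = 18, |A ∩ B| = 13, |A ∖ B| = 5.
(a) |A ∩ B| / |A| < 1/5: fails.
(b) |A ∩ B| < 2: fails.
(c) |A ∩ B| / |A| ≤ 3/4: holds.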